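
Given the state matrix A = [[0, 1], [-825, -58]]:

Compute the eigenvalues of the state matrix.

det(A - λI) = λ² - (-58)λ + 825 = (λ - (-33))(λ - (-25)). Eigenvalues: -33, -25.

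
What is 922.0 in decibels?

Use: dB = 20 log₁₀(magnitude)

dB = 20 log₁₀(922.0) = 59.3 dB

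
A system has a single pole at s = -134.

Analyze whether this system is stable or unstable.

Pole at s = -134 is in the left half-plane. Stable.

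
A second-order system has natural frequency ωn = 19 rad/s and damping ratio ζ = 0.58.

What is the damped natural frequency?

ωd = ωn√(1 - ζ²) = 19√(1 - 0.58²) = 15.48 rad/s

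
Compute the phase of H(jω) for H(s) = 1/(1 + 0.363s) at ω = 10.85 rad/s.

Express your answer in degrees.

Phase = -arctan(ωτ) = -arctan(10.85 × 0.363) = -75.8°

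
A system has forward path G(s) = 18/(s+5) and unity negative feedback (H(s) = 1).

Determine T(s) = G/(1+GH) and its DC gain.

T(s) = G/(1+GH) = [18/(s+5)] / [1 + 18/(s+5)] = 18/(s+5+18) = 18/(s+23). DC gain = 18/23 = 0.7826.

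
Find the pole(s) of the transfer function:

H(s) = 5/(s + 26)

Pole is where denominator = 0: s + 26 = 0, so s = -26.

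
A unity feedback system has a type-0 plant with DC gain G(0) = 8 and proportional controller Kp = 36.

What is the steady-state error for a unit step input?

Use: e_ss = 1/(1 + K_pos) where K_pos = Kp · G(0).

K_pos = Kp · G(0) = 36 × 8 = 288. e_ss = 1/(1 + 288) = 0.0035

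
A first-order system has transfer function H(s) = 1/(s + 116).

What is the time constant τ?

For H(s) = 1/(s + 1/τ), the pole is at -1/τ = -116, so τ = 1/116 = 0.0086 s.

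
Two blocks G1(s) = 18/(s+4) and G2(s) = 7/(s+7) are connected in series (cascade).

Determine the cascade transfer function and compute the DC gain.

Series: multiply transfer functions. G_eq = 18/(s+4) × 7/(s+7) = 126/((s+4)(s+7)). DC gain = 126/(4×7) = 4.5.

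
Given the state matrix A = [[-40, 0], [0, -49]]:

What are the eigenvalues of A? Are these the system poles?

For diagonal matrix, eigenvalues are diagonal entries: λ₁ = -40, λ₂ = -49. Eigenvalues of A = system poles.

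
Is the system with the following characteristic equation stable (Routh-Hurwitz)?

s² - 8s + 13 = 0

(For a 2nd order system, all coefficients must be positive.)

Coefficients: 1, -8, 13. b=-8 not positive, so system is unstable.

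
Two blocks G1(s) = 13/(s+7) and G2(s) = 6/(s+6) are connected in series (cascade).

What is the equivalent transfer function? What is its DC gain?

Series: multiply transfer functions. G_eq = 13/(s+7) × 6/(s+6) = 78/((s+7)(s+6)). DC gain = 78/(7×6) = 1.8571.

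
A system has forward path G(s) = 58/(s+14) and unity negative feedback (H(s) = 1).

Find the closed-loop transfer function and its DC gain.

T(s) = G/(1+GH) = [58/(s+14)] / [1 + 58/(s+14)] = 58/(s+14+58) = 58/(s+72). DC gain = 58/72 = 0.8056.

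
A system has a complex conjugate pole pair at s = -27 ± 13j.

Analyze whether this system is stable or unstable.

Real part of poles is -27 (< 0, left half-plane). Stable.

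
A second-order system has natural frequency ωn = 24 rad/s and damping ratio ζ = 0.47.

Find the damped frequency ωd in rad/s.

ωd = ωn√(1 - ζ²) = 24√(1 - 0.47²) = 21.18 rad/s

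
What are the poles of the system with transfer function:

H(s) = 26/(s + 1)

Pole is where denominator = 0: s + 1 = 0, so s = -1.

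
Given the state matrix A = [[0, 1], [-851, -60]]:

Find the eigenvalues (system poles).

det(A - λI) = λ² - (-60)λ + 851 = (λ - (-37))(λ - (-23)). Eigenvalues: -37, -23.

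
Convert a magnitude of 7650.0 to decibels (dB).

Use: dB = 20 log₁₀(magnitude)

dB = 20 log₁₀(7650.0) = 77.7 dB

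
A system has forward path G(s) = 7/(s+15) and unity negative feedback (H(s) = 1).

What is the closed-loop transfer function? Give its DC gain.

T(s) = G/(1+GH) = [7/(s+15)] / [1 + 7/(s+15)] = 7/(s+15+7) = 7/(s+22). DC gain = 7/22 = 0.3182.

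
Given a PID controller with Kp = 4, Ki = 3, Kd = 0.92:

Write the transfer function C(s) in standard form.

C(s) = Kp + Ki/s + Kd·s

Substituting values: C(s) = 4 + 3/s + 0.92s = (0.92s² + 4s + 3)/s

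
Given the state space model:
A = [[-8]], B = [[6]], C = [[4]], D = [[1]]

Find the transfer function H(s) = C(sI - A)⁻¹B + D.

(sI - A)⁻¹ = 1/(s + 8). H(s) = 4×6/(s + 8) + 1 = (s + 32)/(s + 8).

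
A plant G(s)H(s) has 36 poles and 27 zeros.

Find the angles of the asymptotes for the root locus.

n - m = 36 - 27 = 9. Angles: θk = (2k + 1)·180°/9 = 20°, 60°, 100°, 140°, 180°, 220°, 260°, 300°, 340°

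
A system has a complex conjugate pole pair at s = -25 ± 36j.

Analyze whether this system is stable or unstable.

Real part of poles is -25 (< 0, left half-plane). Stable.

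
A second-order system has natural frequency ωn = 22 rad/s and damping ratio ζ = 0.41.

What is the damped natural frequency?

ωd = ωn√(1 - ζ²) = 22√(1 - 0.41²) = 20.07 rad/s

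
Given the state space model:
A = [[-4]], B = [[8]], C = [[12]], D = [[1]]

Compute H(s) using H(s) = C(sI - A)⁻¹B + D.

(sI - A)⁻¹ = 1/(s + 4). H(s) = 12×8/(s + 4) + 1 = (s + 100)/(s + 4).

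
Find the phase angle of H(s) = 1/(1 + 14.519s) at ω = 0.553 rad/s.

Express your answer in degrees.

Phase = -arctan(ωτ) = -arctan(0.553 × 14.519) = -82.9°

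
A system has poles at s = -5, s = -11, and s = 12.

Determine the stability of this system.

Pole(s) at s = 12 are not in the left half-plane. System is unstable.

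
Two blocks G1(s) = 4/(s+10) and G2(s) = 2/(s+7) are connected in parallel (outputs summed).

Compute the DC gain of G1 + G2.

Parallel: G_eq = G1 + G2. DC gain = G1(0) + G2(0) = 4/10 + 2/7 = 0.4 + 0.2857 = 0.6857.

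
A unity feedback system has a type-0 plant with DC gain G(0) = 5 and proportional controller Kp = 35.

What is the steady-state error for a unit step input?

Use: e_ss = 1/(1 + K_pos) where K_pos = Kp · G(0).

K_pos = Kp · G(0) = 35 × 5 = 175. e_ss = 1/(1 + 175) = 0.0057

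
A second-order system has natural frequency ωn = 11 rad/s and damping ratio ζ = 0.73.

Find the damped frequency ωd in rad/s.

ωd = ωn√(1 - ζ²) = 11√(1 - 0.73²) = 7.52 rad/s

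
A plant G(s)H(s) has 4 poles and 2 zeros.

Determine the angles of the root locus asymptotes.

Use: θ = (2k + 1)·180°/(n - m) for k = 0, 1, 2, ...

n - m = 4 - 2 = 2. Angles: θk = (2k + 1)·180°/2 = 90°, 270°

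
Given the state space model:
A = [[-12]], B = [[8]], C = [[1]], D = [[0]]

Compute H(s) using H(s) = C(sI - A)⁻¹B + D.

(sI - A)⁻¹ = 1/(s + 12). H(s) = 1 × 8/(s + 12) + 0 = 8/(s + 12).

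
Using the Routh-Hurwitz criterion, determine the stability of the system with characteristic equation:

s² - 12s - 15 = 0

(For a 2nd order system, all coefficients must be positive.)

Coefficients: 1, -12, -15. b=-12, c=-15 not positive, so system is unstable.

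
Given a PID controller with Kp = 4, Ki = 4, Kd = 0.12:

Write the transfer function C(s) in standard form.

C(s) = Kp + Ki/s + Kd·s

Substituting values: C(s) = 4 + 4/s + 0.12s = (0.12s² + 4s + 4)/s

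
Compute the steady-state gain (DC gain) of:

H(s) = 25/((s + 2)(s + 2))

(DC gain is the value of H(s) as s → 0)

DC gain = H(0) = 25/(2 × 2) = 25/4 = 6.25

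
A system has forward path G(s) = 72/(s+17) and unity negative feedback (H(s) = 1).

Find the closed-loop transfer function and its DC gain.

T(s) = G/(1+GH) = [72/(s+17)] / [1 + 72/(s+17)] = 72/(s+17+72) = 72/(s+89). DC gain = 72/89 = 0.8090.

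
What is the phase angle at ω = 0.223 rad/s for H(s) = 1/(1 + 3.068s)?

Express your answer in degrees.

Phase = -arctan(ωτ) = -arctan(0.223 × 3.068) = -34.4°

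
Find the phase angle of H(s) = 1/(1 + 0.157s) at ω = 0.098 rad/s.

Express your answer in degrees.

Phase = -arctan(ωτ) = -arctan(0.098 × 0.157) = -0.9°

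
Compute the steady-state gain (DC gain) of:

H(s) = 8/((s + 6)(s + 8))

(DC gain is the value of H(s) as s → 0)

DC gain = H(0) = 8/(6 × 8) = 8/48 = 0.1667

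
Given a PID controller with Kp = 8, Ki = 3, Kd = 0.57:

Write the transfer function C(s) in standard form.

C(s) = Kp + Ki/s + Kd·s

Substituting values: C(s) = 8 + 3/s + 0.57s = (0.57s² + 8s + 3)/s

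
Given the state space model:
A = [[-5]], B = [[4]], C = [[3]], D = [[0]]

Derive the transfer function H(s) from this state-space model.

(sI - A)⁻¹ = 1/(s + 5). H(s) = 3 × 4/(s + 5) + 0 = 12/(s + 5).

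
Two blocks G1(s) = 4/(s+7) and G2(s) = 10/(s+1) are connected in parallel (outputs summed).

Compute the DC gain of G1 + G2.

Parallel: G_eq = G1 + G2. DC gain = G1(0) + G2(0) = 4/7 + 10/1 = 0.5714 + 10 = 10.5714.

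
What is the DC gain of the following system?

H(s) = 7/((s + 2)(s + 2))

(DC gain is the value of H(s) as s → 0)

DC gain = H(0) = 7/(2 × 2) = 7/4 = 1.75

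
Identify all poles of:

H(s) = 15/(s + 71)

Pole is where denominator = 0: s + 71 = 0, so s = -71.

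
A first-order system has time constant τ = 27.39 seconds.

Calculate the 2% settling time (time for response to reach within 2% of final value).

For first-order system, 2% settling time ≈ 4τ = 4 × 27.39 = 109.56 s.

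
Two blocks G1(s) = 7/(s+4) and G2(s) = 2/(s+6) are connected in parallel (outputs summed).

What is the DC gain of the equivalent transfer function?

Parallel: G_eq = G1 + G2. DC gain = G1(0) + G2(0) = 7/4 + 2/6 = 1.75 + 0.3333 = 2.0833.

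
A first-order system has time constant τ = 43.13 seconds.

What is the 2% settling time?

For first-order system, 2% settling time ≈ 4τ = 4 × 43.13 = 172.52 s.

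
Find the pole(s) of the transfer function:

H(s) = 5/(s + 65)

Pole is where denominator = 0: s + 65 = 0, so s = -65.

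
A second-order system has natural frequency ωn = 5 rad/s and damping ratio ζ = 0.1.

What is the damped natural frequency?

ωd = ωn√(1 - ζ²) = 5√(1 - 0.1²) = 4.97 rad/s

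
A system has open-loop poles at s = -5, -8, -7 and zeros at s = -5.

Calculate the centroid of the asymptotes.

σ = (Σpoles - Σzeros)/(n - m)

σ = (Σpoles - Σzeros)/(n - m) = (-20 - (-5))/(3 - 1) = -15/2 = -7.5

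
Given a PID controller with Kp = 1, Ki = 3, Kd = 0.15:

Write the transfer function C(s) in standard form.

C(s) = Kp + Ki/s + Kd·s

Substituting values: C(s) = 1 + 3/s + 0.15s = (0.15s² + s + 3)/s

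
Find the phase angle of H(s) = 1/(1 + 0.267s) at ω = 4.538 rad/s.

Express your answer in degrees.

Phase = -arctan(ωτ) = -arctan(4.538 × 0.267) = -50.5°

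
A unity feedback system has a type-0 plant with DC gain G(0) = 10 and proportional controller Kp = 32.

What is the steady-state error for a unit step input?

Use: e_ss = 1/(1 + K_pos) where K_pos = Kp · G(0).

K_pos = Kp · G(0) = 32 × 10 = 320. e_ss = 1/(1 + 320) = 0.0031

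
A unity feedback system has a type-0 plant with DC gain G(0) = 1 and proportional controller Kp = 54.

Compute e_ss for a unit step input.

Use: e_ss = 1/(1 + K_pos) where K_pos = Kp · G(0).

K_pos = Kp · G(0) = 54 × 1 = 54. e_ss = 1/(1 + 54) = 0.0182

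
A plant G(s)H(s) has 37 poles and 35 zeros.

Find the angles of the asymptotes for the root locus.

n - m = 37 - 35 = 2. Angles: θk = (2k + 1)·180°/2 = 90°, 270°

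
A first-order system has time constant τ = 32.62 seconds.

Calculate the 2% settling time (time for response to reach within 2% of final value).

For first-order system, 2% settling time ≈ 4τ = 4 × 32.62 = 130.48 s.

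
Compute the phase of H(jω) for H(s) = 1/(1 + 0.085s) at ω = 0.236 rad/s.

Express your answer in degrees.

Phase = -arctan(ωτ) = -arctan(0.236 × 0.085) = -1.1°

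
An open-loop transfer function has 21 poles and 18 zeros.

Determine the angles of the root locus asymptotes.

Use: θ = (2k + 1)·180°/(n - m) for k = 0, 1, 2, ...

n - m = 21 - 18 = 3. Angles: θk = (2k + 1)·180°/3 = 60°, 180°, 300°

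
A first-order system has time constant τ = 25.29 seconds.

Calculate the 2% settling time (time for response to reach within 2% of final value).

For first-order system, 2% settling time ≈ 4τ = 4 × 25.29 = 101.16 s.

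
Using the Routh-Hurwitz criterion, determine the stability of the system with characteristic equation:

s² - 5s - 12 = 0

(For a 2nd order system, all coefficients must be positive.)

Coefficients: 1, -5, -12. b=-5, c=-12 not positive, so system is unstable.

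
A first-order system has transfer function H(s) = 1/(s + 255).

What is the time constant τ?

For H(s) = 1/(s + 1/τ), the pole is at -1/τ = -255, so τ = 1/255 = 0.0039 s.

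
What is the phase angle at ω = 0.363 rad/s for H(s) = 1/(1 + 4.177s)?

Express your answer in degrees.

Phase = -arctan(ωτ) = -arctan(0.363 × 4.177) = -56.6°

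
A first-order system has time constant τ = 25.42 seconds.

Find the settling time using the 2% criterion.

For first-order system, 2% settling time ≈ 4τ = 4 × 25.42 = 101.68 s.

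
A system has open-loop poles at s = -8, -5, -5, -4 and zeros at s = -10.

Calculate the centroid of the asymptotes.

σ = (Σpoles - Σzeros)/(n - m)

σ = (Σpoles - Σzeros)/(n - m) = (-22 - (-10))/(4 - 1) = -12/3 = -4.0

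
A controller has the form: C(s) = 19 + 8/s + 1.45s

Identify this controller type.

This is a Proportional-Integral-Derivative (PID) controller.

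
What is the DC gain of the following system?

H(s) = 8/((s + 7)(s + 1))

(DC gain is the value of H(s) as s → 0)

DC gain = H(0) = 8/(7 × 1) = 8/7 = 1.1429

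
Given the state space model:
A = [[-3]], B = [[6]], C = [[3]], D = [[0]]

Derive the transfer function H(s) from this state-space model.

(sI - A)⁻¹ = 1/(s + 3). H(s) = 3 × 6/(s + 3) + 0 = 18/(s + 3).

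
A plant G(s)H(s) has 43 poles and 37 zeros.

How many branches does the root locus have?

Root locus has n branches where n = number of poles = 43.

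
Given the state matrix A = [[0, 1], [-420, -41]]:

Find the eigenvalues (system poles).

det(A - λI) = λ² - (-41)λ + 420 = (λ - (-20))(λ - (-21)). Eigenvalues: -20, -21.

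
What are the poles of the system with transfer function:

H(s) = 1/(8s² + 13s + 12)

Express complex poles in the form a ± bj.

Discriminant = 13² - 4×8×12 = 169 - 384 = -215 < 0, so the poles are a complex conjugate pair s = (-13 ± j√215)/(2×8). Real part = -13/(2×8) = -13/16 = -0.8125; imaginary part = ±√215/(2×8) ≈ 0.9164. Poles: s = -0.8125 ± 0.9164j.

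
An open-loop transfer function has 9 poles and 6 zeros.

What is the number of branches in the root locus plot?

Root locus has n branches where n = number of poles = 9.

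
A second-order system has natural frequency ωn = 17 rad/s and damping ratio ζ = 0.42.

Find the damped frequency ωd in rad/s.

ωd = ωn√(1 - ζ²) = 17√(1 - 0.42²) = 15.43 rad/s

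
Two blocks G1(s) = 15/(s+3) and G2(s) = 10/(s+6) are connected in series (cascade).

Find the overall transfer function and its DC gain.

Series: multiply transfer functions. G_eq = 15/(s+3) × 10/(s+6) = 150/((s+3)(s+6)). DC gain = 150/(3×6) = 8.3333.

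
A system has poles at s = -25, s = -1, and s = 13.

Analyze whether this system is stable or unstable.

Pole(s) at s = 13 are not in the left half-plane. System is unstable.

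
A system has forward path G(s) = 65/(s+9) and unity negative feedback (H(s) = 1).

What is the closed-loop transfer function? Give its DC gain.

T(s) = G/(1+GH) = [65/(s+9)] / [1 + 65/(s+9)] = 65/(s+9+65) = 65/(s+74). DC gain = 65/74 = 0.8784.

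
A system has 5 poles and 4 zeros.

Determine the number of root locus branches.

Root locus has n branches where n = number of poles = 5.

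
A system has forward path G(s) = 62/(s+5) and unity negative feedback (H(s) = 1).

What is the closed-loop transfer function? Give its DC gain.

T(s) = G/(1+GH) = [62/(s+5)] / [1 + 62/(s+5)] = 62/(s+5+62) = 62/(s+67). DC gain = 62/67 = 0.9254.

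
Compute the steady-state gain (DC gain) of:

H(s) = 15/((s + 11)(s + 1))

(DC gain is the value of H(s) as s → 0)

DC gain = H(0) = 15/(11 × 1) = 15/11 = 1.3636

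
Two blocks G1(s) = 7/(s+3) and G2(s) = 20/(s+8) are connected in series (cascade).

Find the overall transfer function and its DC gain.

Series: multiply transfer functions. G_eq = 7/(s+3) × 20/(s+8) = 140/((s+3)(s+8)). DC gain = 140/(3×8) = 5.8333.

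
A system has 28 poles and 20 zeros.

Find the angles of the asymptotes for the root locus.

n - m = 28 - 20 = 8. Angles: θk = (2k + 1)·180°/8 = 22.5°, 67.5°, 112.5°, 157.5°, 202.5°, 247.5°, 292.5°, 337.5°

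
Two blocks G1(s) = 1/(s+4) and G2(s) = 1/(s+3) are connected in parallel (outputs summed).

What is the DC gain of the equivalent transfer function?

Parallel: G_eq = G1 + G2. DC gain = G1(0) + G2(0) = 1/4 + 1/3 = 0.25 + 0.3333 = 0.5833.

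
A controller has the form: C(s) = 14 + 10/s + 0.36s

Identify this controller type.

This is a Proportional-Integral-Derivative (PID) controller.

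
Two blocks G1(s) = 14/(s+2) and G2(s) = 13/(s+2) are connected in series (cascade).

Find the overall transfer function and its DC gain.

Series: multiply transfer functions. G_eq = 14/(s+2) × 13/(s+2) = 182/((s+2)(s+2)). DC gain = 182/(2×2) = 45.5.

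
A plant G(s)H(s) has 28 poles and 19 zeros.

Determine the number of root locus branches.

Root locus has n branches where n = number of poles = 28.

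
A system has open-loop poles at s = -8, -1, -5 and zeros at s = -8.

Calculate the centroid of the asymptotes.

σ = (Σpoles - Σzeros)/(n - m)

σ = (Σpoles - Σzeros)/(n - m) = (-14 - (-8))/(3 - 1) = -6/2 = -3.0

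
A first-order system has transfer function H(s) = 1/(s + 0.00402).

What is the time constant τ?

For H(s) = 1/(s + 1/τ), the pole is at -1/τ = -0.00402, so τ = 1/0.00402 = 248.8 s.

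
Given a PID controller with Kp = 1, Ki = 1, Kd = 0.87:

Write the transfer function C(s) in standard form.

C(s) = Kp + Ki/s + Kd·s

Substituting values: C(s) = 1 + 1/s + 0.87s = (0.87s² + s + 1)/s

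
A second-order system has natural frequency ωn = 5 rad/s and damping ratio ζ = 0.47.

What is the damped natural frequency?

ωd = ωn√(1 - ζ²) = 5√(1 - 0.47²) = 4.41 rad/s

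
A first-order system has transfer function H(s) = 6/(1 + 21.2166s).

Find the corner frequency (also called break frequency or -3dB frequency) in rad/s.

Corner frequency = 1/τ = 1/21.2166 = 0.047 rad/s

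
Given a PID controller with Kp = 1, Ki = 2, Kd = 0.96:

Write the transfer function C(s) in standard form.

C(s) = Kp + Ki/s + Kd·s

Substituting values: C(s) = 1 + 2/s + 0.96s = (0.96s² + s + 2)/s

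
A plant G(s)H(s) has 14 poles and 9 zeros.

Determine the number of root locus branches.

Root locus has n branches where n = number of poles = 14.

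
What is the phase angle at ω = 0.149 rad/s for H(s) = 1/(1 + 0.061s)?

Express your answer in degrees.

Phase = -arctan(ωτ) = -arctan(0.149 × 0.061) = -0.5°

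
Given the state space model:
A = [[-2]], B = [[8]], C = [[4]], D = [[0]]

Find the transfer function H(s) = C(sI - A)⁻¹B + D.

(sI - A)⁻¹ = 1/(s + 2). H(s) = 4 × 8/(s + 2) + 0 = 32/(s + 2).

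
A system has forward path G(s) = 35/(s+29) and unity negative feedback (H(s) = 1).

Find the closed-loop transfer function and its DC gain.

T(s) = G/(1+GH) = [35/(s+29)] / [1 + 35/(s+29)] = 35/(s+29+35) = 35/(s+64). DC gain = 35/64 = 0.546875.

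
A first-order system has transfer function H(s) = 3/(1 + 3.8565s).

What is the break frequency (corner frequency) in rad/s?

Corner frequency = 1/τ = 1/3.8565 = 0.259 rad/s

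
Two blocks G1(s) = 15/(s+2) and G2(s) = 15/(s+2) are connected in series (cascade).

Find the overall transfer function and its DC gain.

Series: multiply transfer functions. G_eq = 15/(s+2) × 15/(s+2) = 225/((s+2)(s+2)). DC gain = 225/(2×2) = 56.25.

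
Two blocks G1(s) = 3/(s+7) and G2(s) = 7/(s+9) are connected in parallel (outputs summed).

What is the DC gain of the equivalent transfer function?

Parallel: G_eq = G1 + G2. DC gain = G1(0) + G2(0) = 3/7 + 7/9 = 0.4286 + 0.7778 = 1.2063.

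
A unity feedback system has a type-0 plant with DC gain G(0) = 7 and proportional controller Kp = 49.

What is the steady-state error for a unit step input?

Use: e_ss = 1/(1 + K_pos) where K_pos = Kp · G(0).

K_pos = Kp · G(0) = 49 × 7 = 343. e_ss = 1/(1 + 343) = 0.0029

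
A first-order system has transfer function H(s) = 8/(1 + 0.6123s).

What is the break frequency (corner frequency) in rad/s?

Corner frequency = 1/τ = 1/0.6123 = 1.633 rad/s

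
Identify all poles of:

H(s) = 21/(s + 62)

Pole is where denominator = 0: s + 62 = 0, so s = -62.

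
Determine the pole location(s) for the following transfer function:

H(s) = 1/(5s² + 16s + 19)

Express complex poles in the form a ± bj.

Discriminant = 16² - 4×5×19 = 256 - 380 = -124 < 0, so the poles are a complex conjugate pair s = (-16 ± j√124)/(2×5). Real part = -16/(2×5) = -16/10 = -1.6; imaginary part = ±√124/(2×5) ≈ 1.1136. Poles: s = -1.6 ± 1.1136j.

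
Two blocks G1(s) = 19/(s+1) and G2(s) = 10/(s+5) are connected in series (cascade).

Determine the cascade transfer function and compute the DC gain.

Series: multiply transfer functions. G_eq = 19/(s+1) × 10/(s+5) = 190/((s+1)(s+5)). DC gain = 190/(1×5) = 38.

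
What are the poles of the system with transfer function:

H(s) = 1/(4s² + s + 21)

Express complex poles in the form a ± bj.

Discriminant = 1² - 4×4×21 = 1 - 336 = -335 < 0, so the poles are a complex conjugate pair s = (-1 ± j√335)/(2×4). Real part = -1/(2×4) = -1/8 = -0.125; imaginary part = ±√335/(2×4) ≈ 2.2879. Poles: s = -0.125 ± 2.2879j.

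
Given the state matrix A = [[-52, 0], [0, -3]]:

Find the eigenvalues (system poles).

For diagonal matrix, eigenvalues are diagonal entries: λ₁ = -52, λ₂ = -3.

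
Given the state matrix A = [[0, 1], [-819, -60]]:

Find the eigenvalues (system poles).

det(A - λI) = λ² - (-60)λ + 819 = (λ - (-39))(λ - (-21)). Eigenvalues: -39, -21.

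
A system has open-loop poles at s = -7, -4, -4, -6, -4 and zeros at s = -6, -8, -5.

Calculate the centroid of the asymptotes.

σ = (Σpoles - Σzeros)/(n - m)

σ = (Σpoles - Σzeros)/(n - m) = (-25 - (-19))/(5 - 3) = -6/2 = -3.0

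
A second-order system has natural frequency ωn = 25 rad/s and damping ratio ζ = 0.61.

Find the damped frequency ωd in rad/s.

ωd = ωn√(1 - ζ²) = 25√(1 - 0.61²) = 19.81 rad/s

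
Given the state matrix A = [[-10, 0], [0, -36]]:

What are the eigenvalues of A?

For diagonal matrix, eigenvalues are diagonal entries: λ₁ = -10, λ₂ = -36.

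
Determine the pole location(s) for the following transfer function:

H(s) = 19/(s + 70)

Pole is where denominator = 0: s + 70 = 0, so s = -70.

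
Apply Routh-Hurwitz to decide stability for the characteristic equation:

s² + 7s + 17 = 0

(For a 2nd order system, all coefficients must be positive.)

Coefficients: 1, 7, 17. All positive, so system is stable.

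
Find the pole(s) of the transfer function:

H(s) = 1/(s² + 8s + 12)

Discriminant = 8² - 4×1×12 = 64 - 48 = 16 > 0, so two distinct real poles. Using quadratic formula: s = (-8 ± √16)/(2×1) = (-8 ± √16)/2, with √16 = 4. s₁ = -4/2 = -2, s₂ = -12/2 = -6. Poles: s₁ = -2, s₂ = -6.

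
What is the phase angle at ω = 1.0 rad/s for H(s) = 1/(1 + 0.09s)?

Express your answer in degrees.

Phase = -arctan(ωτ) = -arctan(1.0 × 0.09) = -5.1°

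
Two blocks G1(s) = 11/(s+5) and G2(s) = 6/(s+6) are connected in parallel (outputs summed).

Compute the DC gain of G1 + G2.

Parallel: G_eq = G1 + G2. DC gain = G1(0) + G2(0) = 11/5 + 6/6 = 2.2 + 1 = 3.2.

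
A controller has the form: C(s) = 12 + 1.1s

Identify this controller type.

This is a Proportional-Derivative (PD) controller.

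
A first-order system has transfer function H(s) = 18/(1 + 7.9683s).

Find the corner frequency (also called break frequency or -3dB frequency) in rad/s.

Corner frequency = 1/τ = 1/7.9683 = 0.125 rad/s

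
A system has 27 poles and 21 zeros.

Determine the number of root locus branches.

Root locus has n branches where n = number of poles = 27.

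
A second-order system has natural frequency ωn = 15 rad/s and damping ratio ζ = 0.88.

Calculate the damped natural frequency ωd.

ωd = ωn√(1 - ζ²) = 15√(1 - 0.88²) = 7.12 rad/s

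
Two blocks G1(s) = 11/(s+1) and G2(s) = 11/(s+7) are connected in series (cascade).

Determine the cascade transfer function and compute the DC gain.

Series: multiply transfer functions. G_eq = 11/(s+1) × 11/(s+7) = 121/((s+1)(s+7)). DC gain = 121/(1×7) = 17.2857.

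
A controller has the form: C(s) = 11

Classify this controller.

This is a Proportional (P) controller.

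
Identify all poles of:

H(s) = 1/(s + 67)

Pole is where denominator = 0: s + 67 = 0, so s = -67.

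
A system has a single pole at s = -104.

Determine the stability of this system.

Pole at s = -104 is in the left half-plane. Stable.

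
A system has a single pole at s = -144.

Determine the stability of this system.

Pole at s = -144 is in the left half-plane. Stable.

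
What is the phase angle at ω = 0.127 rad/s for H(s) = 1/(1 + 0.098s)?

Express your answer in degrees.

Phase = -arctan(ωτ) = -arctan(0.127 × 0.098) = -0.7°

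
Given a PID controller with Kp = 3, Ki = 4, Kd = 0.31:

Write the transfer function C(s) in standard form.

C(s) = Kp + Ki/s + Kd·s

Substituting values: C(s) = 3 + 4/s + 0.31s = (0.31s² + 3s + 4)/s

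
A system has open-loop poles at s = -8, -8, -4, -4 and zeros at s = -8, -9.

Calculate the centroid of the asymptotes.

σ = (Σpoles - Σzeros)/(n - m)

σ = (Σpoles - Σzeros)/(n - m) = (-24 - (-17))/(4 - 2) = -7/2 = -3.5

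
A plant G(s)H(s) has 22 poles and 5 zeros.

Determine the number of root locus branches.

Root locus has n branches where n = number of poles = 22.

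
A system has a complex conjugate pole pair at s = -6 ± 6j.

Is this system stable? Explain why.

Real part of poles is -6 (< 0, left half-plane). Stable.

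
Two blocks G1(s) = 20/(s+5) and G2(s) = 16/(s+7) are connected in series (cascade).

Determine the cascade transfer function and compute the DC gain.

Series: multiply transfer functions. G_eq = 20/(s+5) × 16/(s+7) = 320/((s+5)(s+7)). DC gain = 320/(5×7) = 9.1429.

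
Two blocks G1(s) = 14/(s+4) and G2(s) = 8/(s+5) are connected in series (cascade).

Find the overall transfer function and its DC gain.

Series: multiply transfer functions. G_eq = 14/(s+4) × 8/(s+5) = 112/((s+4)(s+5)). DC gain = 112/(4×5) = 5.6.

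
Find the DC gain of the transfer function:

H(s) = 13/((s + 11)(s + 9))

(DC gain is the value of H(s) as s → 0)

DC gain = H(0) = 13/(11 × 9) = 13/99 = 0.1313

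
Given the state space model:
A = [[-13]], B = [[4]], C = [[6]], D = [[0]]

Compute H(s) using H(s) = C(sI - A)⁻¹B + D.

(sI - A)⁻¹ = 1/(s + 13). H(s) = 6 × 4/(s + 13) + 0 = 24/(s + 13).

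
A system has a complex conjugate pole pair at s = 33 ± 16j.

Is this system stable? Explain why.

Real part of poles is 33 (> 0, right half-plane). Unstable.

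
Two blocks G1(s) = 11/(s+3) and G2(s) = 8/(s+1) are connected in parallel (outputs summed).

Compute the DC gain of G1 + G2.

Parallel: G_eq = G1 + G2. DC gain = G1(0) + G2(0) = 11/3 + 8/1 = 3.6667 + 8 = 11.6667.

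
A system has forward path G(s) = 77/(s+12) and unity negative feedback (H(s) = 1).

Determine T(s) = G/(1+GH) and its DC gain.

T(s) = G/(1+GH) = [77/(s+12)] / [1 + 77/(s+12)] = 77/(s+12+77) = 77/(s+89). DC gain = 77/89 = 0.8652.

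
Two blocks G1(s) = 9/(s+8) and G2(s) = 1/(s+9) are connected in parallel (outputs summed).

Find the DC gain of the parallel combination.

Parallel: G_eq = G1 + G2. DC gain = G1(0) + G2(0) = 9/8 + 1/9 = 1.125 + 0.1111 = 1.2361.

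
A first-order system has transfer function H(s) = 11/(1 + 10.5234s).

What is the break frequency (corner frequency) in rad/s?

Corner frequency = 1/τ = 1/10.5234 = 0.095 rad/s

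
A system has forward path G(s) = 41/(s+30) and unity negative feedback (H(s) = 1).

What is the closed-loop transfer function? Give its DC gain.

T(s) = G/(1+GH) = [41/(s+30)] / [1 + 41/(s+30)] = 41/(s+30+41) = 41/(s+71). DC gain = 41/71 = 0.5775.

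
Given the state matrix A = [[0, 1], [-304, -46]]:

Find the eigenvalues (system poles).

det(A - λI) = λ² - (-46)λ + 304 = (λ - (-8))(λ - (-38)). Eigenvalues: -8, -38.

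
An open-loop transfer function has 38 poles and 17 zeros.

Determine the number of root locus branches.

Root locus has n branches where n = number of poles = 38.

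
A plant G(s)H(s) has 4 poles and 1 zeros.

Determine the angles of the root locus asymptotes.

n - m = 4 - 1 = 3. Angles: θk = (2k + 1)·180°/3 = 60°, 180°, 300°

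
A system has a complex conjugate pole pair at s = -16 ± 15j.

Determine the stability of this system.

Real part of poles is -16 (< 0, left half-plane). Stable.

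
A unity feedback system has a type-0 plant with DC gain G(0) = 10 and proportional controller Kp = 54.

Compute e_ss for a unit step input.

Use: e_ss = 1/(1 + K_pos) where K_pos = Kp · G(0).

K_pos = Kp · G(0) = 54 × 10 = 540. e_ss = 1/(1 + 540) = 0.0018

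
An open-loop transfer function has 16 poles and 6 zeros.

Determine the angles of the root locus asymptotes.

n - m = 16 - 6 = 10. Angles: θk = (2k + 1)·180°/10 = 18°, 54°, 90°, 126°, 162°, 198°, 234°, 270°, 306°, 342°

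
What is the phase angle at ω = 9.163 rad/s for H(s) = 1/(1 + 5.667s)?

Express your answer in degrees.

Phase = -arctan(ωτ) = -arctan(9.163 × 5.667) = -88.9°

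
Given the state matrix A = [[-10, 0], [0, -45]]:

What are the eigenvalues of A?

For diagonal matrix, eigenvalues are diagonal entries: λ₁ = -10, λ₂ = -45.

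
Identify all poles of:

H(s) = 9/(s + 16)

Pole is where denominator = 0: s + 16 = 0, so s = -16.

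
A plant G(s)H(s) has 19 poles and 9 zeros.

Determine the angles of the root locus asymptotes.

n - m = 19 - 9 = 10. Angles: θk = (2k + 1)·180°/10 = 18°, 54°, 90°, 126°, 162°, 198°, 234°, 270°, 306°, 342°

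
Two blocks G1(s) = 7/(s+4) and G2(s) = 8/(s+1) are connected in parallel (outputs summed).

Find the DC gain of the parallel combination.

Parallel: G_eq = G1 + G2. DC gain = G1(0) + G2(0) = 7/4 + 8/1 = 1.75 + 8 = 9.75.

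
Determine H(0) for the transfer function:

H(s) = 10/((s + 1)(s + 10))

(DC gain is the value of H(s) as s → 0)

DC gain = H(0) = 10/(1 × 10) = 10/10 = 1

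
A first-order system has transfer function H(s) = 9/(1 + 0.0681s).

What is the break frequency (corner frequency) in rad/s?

Corner frequency = 1/τ = 1/0.0681 = 14.684 rad/s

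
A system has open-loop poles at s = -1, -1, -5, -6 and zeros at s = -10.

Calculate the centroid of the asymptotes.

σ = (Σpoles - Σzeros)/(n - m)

σ = (Σpoles - Σzeros)/(n - m) = (-13 - (-10))/(4 - 1) = -3/3 = -1.0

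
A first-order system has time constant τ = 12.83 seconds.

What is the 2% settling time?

For first-order system, 2% settling time ≈ 4τ = 4 × 12.83 = 51.32 s.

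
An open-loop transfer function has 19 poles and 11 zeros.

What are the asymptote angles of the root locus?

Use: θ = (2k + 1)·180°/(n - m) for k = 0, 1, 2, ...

n - m = 19 - 11 = 8. Angles: θk = (2k + 1)·180°/8 = 22.5°, 67.5°, 112.5°, 157.5°, 202.5°, 247.5°, 292.5°, 337.5°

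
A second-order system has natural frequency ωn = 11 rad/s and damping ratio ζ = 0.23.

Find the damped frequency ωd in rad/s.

ωd = ωn√(1 - ζ²) = 11√(1 - 0.23²) = 10.71 rad/s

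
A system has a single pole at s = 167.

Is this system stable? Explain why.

Pole at s = 167 is in the right half-plane. Unstable.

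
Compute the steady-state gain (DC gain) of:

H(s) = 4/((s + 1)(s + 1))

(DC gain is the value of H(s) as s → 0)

DC gain = H(0) = 4/(1 × 1) = 4/1 = 4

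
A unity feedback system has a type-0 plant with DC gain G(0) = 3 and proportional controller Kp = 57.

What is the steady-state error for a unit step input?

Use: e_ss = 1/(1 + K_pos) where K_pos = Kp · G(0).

K_pos = Kp · G(0) = 57 × 3 = 171. e_ss = 1/(1 + 171) = 0.0058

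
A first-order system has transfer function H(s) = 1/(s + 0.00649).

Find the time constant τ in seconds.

For H(s) = 1/(s + 1/τ), the pole is at -1/τ = -0.00649, so τ = 1/0.00649 = 154.1 s.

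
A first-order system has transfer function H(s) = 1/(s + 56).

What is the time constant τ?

For H(s) = 1/(s + 1/τ), the pole is at -1/τ = -56, so τ = 1/56 = 0.0179 s.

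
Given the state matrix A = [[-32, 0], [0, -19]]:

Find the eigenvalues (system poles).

For diagonal matrix, eigenvalues are diagonal entries: λ₁ = -32, λ₂ = -19.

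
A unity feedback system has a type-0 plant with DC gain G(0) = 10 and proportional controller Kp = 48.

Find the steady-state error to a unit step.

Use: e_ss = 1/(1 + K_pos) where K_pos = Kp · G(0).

K_pos = Kp · G(0) = 48 × 10 = 480. e_ss = 1/(1 + 480) = 0.0021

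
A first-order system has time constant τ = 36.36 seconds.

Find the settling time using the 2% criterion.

For first-order system, 2% settling time ≈ 4τ = 4 × 36.36 = 145.44 s.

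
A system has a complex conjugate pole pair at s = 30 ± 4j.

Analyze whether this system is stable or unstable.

Real part of poles is 30 (> 0, right half-plane). Unstable.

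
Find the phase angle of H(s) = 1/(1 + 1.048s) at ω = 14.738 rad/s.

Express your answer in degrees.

Phase = -arctan(ωτ) = -arctan(14.738 × 1.048) = -86.3°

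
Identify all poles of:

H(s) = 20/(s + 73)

Pole is where denominator = 0: s + 73 = 0, so s = -73.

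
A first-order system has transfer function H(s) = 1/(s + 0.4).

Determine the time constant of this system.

For H(s) = 1/(s + 1/τ), the pole is at -1/τ = -0.4, so τ = 1/0.4 = 2.5 s.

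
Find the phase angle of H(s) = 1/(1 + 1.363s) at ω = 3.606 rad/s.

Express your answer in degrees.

Phase = -arctan(ωτ) = -arctan(3.606 × 1.363) = -78.5°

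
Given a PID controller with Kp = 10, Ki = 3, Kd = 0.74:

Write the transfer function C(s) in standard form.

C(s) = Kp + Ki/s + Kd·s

Substituting values: C(s) = 10 + 3/s + 0.74s = (0.74s² + 10s + 3)/s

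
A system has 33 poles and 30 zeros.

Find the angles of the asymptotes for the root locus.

n - m = 33 - 30 = 3. Angles: θk = (2k + 1)·180°/3 = 60°, 180°, 300°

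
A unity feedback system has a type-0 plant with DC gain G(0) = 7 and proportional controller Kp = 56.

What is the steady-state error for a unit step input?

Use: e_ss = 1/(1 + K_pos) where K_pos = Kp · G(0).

K_pos = Kp · G(0) = 56 × 7 = 392. e_ss = 1/(1 + 392) = 0.0025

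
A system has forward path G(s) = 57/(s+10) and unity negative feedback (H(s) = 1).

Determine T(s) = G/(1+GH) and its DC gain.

T(s) = G/(1+GH) = [57/(s+10)] / [1 + 57/(s+10)] = 57/(s+10+57) = 57/(s+67). DC gain = 57/67 = 0.8507.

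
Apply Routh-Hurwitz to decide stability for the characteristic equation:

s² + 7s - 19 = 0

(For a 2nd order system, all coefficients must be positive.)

Coefficients: 1, 7, -19. c=-19 not positive, so system is unstable.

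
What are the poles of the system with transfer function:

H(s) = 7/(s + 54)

Pole is where denominator = 0: s + 54 = 0, so s = -54.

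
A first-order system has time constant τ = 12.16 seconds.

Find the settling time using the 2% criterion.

For first-order system, 2% settling time ≈ 4τ = 4 × 12.16 = 48.64 s.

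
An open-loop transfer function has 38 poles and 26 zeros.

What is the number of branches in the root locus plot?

Root locus has n branches where n = number of poles = 38.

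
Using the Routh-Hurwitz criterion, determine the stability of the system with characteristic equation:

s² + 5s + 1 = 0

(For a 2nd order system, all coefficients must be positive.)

Coefficients: 1, 5, 1. All positive, so system is stable.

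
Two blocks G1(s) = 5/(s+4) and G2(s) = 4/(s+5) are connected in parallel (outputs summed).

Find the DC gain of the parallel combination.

Parallel: G_eq = G1 + G2. DC gain = G1(0) + G2(0) = 5/4 + 4/5 = 1.25 + 0.8 = 2.05.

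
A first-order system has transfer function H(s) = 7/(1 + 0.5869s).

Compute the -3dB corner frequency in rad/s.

Corner frequency = 1/τ = 1/0.5869 = 1.704 rad/s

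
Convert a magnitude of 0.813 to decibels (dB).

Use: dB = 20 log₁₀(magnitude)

dB = 20 log₁₀(0.813) = -1.8 dB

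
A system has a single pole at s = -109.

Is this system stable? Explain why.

Pole at s = -109 is in the left half-plane. Stable.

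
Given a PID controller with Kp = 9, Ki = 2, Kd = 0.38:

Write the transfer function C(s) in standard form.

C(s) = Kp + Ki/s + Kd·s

Substituting values: C(s) = 9 + 2/s + 0.38s = (0.38s² + 9s + 2)/s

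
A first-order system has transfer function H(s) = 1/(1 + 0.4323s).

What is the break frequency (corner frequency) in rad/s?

Corner frequency = 1/τ = 1/0.4323 = 2.313 rad/s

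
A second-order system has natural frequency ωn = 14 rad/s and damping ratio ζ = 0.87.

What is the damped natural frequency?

ωd = ωn√(1 - ζ²) = 14√(1 - 0.87²) = 6.9 rad/s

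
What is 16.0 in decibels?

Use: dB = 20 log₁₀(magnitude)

dB = 20 log₁₀(16.0) = 24.1 dB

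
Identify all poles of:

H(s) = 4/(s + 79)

Pole is where denominator = 0: s + 79 = 0, so s = -79.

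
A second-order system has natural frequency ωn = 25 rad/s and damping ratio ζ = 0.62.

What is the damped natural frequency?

ωd = ωn√(1 - ζ²) = 25√(1 - 0.62²) = 19.62 rad/s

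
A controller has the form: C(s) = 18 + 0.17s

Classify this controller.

This is a Proportional-Derivative (PD) controller.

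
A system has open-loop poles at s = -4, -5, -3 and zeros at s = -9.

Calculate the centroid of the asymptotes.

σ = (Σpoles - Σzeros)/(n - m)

σ = (Σpoles - Σzeros)/(n - m) = (-12 - (-9))/(3 - 1) = -3/2 = -1.5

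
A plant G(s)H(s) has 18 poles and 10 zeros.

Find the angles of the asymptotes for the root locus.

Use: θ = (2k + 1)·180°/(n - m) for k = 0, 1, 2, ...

n - m = 18 - 10 = 8. Angles: θk = (2k + 1)·180°/8 = 22.5°, 67.5°, 112.5°, 157.5°, 202.5°, 247.5°, 292.5°, 337.5°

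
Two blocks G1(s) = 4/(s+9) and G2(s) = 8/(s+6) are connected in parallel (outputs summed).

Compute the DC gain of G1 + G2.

Parallel: G_eq = G1 + G2. DC gain = G1(0) + G2(0) = 4/9 + 8/6 = 0.4444 + 1.3333 = 1.7778.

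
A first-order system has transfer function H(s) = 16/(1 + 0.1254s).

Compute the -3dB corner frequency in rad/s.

Corner frequency = 1/τ = 1/0.1254 = 7.974 rad/s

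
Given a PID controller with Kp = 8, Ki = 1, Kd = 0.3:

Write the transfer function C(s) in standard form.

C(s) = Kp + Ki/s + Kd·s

Substituting values: C(s) = 8 + 1/s + 0.3s = (0.3s² + 8s + 1)/s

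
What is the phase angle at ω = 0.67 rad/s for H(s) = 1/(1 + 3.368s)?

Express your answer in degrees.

Phase = -arctan(ωτ) = -arctan(0.67 × 3.368) = -66.1°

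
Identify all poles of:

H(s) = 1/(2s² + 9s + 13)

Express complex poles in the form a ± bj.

Discriminant = 9² - 4×2×13 = 81 - 104 = -23 < 0, so the poles are a complex conjugate pair s = (-9 ± j√23)/(2×2). Real part = -9/(2×2) = -9/4 = -2.25; imaginary part = ±√23/(2×2) ≈ 1.1990. Poles: s = -2.25 ± 1.1990j.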